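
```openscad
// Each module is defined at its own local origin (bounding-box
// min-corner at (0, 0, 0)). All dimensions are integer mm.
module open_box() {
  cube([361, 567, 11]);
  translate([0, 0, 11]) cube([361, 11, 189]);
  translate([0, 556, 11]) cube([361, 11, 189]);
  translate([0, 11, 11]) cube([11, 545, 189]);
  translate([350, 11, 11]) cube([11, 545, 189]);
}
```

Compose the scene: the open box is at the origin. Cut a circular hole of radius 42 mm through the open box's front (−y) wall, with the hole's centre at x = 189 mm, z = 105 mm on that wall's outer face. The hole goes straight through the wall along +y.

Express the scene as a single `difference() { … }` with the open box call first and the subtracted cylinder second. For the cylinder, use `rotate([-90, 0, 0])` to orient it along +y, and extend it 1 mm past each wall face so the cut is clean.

difference() {
  open_box();
  translate([189, -1, 105]) rotate([-90, 0, 0]) cylinder(h = 13, r = 42);
}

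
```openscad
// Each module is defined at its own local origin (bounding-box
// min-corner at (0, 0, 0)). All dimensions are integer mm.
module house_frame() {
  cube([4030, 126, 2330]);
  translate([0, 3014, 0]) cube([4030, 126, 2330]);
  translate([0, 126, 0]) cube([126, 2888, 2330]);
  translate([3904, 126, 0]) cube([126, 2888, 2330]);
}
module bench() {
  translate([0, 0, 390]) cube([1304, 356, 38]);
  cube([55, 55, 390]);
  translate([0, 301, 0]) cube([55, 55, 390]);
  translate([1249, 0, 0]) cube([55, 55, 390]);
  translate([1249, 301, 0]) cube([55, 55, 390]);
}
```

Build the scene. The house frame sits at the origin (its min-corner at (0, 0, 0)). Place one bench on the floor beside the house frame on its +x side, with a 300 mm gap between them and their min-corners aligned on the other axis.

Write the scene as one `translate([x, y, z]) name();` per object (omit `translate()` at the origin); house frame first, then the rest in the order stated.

house_frame();
translate([4330, 0, 0]) bench();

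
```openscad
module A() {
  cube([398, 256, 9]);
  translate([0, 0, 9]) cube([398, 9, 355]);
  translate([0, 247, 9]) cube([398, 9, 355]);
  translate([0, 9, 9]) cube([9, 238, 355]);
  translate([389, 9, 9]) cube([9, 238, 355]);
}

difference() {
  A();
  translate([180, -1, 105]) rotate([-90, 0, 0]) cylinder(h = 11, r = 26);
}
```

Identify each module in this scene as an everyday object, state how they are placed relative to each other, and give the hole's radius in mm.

A is an open box. The open box has a circular hole through its front wall. The hole's radius is 26 mm.

The subtracted cylinder has r = 26 mm.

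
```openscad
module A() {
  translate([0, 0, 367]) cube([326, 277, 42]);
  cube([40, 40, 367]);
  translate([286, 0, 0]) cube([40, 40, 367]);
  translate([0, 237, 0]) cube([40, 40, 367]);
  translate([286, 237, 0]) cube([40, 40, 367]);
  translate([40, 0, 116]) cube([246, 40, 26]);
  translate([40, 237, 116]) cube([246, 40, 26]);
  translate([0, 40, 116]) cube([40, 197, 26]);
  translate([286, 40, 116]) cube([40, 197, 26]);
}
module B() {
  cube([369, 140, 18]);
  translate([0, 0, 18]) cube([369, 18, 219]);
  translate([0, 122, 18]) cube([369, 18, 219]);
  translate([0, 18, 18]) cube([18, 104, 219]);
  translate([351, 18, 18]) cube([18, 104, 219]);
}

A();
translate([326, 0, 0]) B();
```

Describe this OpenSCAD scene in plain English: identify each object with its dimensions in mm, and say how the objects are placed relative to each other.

A is a four-legged stool. The seat is a 326×277×42 mm slab whose top surface is at z = 409 mm; four square legs, each 40×40 mm in cross-section, run from the floor (z = 0) to the underside of the seat, each flush with a corner of the seat. Four stretchers, 40 mm wide and 26 mm tall, connect adjacent legs with their undersides at z = 116 mm, each running between the inner faces of the legs it joins and aligned with the legs' outer faces on the other axis.

B is an open-topped rectangular box: outside dimensions 369×140×237 mm, with a uniform wall and base thickness of 18 mm. The base is a full 369×140 slab on the floor; four walls sit on top of the base. The front and back walls (the −y and +y sides) span the full width; the two side walls fit between them.

The open box is against the stool's +x side, with their −y faces flush.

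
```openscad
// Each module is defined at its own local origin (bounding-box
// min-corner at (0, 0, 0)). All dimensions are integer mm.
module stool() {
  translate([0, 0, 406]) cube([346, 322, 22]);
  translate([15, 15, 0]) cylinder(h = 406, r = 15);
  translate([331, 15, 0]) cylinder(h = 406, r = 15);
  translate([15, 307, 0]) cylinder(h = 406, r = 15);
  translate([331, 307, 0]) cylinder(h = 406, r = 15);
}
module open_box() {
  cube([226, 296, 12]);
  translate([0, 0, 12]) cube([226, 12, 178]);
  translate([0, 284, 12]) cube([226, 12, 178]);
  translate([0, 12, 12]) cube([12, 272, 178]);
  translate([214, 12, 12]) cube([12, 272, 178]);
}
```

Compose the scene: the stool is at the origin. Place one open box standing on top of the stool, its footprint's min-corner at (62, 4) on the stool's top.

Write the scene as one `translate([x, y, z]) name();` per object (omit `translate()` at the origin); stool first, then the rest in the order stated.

stool();
translate([62, 4, 428]) open_box();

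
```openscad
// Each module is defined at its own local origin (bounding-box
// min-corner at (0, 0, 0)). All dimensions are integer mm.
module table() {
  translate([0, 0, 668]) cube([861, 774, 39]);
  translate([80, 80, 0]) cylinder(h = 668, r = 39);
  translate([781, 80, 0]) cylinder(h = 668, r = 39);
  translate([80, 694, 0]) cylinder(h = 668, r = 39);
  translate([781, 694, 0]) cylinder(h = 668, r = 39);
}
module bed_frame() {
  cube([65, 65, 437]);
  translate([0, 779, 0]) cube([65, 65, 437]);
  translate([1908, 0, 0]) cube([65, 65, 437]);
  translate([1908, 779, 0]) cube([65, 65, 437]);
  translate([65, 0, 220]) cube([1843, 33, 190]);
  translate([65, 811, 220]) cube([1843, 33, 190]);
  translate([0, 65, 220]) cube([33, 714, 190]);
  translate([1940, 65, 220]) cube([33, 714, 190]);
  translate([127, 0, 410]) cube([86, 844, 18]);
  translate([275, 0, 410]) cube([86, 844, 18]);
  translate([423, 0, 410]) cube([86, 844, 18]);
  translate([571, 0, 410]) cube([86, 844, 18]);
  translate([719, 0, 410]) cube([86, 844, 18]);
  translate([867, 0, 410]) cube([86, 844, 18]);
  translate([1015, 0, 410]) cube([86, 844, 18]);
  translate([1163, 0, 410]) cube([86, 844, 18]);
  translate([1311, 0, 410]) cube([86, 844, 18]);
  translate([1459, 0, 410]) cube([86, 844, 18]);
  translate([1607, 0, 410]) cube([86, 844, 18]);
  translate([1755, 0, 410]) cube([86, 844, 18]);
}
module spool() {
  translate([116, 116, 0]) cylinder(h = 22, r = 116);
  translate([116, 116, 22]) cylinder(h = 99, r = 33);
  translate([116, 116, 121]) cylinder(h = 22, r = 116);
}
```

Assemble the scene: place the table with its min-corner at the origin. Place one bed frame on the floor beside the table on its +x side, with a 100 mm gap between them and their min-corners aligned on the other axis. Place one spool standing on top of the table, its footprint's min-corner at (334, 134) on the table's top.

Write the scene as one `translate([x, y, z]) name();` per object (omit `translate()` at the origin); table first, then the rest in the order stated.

table();
translate([961, 0, 0]) bed_frame();
translate([334, 134, 707]) spool();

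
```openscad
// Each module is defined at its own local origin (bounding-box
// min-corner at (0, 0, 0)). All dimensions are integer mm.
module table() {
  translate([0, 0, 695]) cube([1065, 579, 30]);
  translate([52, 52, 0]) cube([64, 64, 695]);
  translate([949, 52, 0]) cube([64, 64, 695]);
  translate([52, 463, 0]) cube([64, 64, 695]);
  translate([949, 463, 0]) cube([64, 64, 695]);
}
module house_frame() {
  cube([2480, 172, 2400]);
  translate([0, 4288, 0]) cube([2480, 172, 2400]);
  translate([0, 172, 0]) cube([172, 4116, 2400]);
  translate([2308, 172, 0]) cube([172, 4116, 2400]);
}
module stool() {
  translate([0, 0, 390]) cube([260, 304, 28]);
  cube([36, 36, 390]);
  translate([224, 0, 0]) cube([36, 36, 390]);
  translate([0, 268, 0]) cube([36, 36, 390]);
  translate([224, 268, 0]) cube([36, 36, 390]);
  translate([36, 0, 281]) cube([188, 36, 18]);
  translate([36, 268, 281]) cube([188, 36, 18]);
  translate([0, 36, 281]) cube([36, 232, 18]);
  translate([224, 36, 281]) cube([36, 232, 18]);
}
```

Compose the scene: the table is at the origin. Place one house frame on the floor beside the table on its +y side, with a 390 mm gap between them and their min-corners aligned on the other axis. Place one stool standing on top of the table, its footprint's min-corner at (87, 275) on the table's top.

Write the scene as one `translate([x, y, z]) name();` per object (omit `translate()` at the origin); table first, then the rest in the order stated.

table();
translate([0, 969, 0]) house_frame();
translate([87, 275, 725]) stool();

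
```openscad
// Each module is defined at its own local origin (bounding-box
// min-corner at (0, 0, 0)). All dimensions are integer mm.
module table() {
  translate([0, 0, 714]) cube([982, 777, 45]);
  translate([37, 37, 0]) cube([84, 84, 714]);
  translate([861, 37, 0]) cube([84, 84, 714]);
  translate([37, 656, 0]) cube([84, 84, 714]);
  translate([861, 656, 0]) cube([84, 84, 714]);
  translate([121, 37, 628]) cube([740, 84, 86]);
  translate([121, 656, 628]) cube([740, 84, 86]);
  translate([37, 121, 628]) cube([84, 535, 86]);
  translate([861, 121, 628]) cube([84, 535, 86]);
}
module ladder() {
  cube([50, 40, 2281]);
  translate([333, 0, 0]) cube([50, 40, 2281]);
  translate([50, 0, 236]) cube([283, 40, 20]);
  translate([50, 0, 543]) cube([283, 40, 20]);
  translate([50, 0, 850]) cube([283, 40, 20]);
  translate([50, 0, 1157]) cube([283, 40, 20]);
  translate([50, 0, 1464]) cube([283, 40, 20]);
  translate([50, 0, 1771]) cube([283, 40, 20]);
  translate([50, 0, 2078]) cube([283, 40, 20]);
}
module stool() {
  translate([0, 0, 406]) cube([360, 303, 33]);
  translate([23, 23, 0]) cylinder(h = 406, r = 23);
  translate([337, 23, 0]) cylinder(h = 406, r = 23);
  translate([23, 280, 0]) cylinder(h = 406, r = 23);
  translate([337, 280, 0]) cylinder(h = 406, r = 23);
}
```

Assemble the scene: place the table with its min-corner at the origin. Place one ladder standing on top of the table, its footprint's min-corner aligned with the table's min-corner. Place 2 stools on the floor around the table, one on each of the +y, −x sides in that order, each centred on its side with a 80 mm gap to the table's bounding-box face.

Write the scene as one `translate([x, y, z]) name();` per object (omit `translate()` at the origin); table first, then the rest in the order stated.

table();
translate([0, 0, 759]) ladder();
translate([311, 857, 0]) stool();
translate([-440, 237, 0]) stool();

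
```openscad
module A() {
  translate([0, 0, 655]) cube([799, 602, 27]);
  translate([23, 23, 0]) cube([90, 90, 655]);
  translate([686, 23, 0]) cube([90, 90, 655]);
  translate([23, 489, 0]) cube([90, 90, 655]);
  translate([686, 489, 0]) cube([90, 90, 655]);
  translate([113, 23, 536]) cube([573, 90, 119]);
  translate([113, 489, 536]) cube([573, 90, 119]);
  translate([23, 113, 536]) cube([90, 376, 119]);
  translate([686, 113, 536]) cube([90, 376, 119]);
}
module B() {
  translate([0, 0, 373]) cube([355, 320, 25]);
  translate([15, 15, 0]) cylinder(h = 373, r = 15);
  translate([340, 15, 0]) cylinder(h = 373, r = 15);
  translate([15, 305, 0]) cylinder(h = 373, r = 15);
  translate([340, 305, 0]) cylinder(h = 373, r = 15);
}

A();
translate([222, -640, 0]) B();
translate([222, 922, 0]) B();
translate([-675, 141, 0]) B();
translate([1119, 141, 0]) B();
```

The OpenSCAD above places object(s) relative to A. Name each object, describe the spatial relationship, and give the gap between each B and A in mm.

A is a table. B is a stool. Four stools sit around the table at the −y, +y, −x, +x sides. The gap between each stool and the table is 320 mm.

Each stool's nearest face is 320 mm from the table's bounding box.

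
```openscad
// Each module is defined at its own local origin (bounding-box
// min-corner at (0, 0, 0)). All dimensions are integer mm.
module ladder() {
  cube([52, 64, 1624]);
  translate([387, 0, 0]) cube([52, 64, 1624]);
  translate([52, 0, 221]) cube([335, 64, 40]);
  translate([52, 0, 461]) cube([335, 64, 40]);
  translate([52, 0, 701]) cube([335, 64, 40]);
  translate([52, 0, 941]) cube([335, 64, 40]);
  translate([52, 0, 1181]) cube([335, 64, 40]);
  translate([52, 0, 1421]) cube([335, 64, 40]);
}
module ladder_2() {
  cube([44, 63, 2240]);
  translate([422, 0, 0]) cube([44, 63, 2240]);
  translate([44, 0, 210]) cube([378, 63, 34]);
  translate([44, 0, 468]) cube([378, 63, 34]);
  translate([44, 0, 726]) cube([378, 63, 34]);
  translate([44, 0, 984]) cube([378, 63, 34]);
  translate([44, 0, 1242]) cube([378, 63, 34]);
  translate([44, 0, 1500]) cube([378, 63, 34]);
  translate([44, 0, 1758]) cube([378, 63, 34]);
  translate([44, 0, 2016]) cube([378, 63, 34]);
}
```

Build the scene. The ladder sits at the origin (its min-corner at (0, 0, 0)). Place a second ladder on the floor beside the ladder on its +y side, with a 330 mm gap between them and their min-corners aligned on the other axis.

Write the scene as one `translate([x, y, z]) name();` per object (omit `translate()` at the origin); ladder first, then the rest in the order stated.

ladder();
translate([0, 394, 0]) ladder_2();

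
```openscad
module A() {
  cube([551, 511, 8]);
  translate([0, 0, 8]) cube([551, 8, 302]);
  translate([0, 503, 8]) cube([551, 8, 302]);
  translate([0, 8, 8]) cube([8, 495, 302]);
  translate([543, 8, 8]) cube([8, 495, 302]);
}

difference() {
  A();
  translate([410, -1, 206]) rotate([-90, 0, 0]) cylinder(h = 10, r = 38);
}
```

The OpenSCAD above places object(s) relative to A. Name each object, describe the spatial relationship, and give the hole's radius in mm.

The subtracted cylinder has r = 38 mm.

A is an open box. The open box has a circular hole through its front wall. The hole's radius is 38 mm.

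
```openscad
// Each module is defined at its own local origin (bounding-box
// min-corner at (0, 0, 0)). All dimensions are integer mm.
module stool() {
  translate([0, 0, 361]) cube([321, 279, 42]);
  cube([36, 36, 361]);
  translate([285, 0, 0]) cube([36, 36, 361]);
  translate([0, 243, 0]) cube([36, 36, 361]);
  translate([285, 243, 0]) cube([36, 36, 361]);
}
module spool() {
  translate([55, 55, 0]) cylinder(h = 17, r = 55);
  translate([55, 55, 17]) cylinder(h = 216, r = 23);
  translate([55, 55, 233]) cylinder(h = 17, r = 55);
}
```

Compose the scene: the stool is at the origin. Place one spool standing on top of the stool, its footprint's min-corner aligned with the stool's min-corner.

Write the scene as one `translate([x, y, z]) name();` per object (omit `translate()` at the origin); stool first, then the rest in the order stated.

stool();
translate([0, 0, 403]) spool();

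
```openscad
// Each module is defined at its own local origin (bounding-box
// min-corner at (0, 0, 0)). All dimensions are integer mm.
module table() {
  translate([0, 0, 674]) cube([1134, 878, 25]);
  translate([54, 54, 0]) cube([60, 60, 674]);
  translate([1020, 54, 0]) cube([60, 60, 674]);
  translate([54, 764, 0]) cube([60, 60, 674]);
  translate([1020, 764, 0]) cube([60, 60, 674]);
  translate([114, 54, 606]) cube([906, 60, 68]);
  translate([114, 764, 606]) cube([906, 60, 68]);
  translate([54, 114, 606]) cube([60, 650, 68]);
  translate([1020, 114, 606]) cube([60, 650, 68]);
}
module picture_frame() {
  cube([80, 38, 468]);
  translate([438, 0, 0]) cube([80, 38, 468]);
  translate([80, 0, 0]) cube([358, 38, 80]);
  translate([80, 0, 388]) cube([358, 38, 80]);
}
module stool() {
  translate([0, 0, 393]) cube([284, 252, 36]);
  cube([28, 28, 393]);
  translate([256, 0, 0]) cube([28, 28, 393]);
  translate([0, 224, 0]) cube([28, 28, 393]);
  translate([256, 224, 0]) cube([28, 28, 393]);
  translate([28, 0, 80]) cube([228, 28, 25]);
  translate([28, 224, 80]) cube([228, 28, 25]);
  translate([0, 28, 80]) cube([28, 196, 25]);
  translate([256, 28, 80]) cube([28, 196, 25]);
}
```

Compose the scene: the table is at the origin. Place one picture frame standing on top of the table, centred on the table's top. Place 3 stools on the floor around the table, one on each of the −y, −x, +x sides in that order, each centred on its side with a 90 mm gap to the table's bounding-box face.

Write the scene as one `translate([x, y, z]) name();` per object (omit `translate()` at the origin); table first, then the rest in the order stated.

table();
translate([308, 420, 699]) picture_frame();
translate([425, -342, 0]) stool();
translate([-374, 313, 0]) stool();
translate([1224, 313, 0]) stool();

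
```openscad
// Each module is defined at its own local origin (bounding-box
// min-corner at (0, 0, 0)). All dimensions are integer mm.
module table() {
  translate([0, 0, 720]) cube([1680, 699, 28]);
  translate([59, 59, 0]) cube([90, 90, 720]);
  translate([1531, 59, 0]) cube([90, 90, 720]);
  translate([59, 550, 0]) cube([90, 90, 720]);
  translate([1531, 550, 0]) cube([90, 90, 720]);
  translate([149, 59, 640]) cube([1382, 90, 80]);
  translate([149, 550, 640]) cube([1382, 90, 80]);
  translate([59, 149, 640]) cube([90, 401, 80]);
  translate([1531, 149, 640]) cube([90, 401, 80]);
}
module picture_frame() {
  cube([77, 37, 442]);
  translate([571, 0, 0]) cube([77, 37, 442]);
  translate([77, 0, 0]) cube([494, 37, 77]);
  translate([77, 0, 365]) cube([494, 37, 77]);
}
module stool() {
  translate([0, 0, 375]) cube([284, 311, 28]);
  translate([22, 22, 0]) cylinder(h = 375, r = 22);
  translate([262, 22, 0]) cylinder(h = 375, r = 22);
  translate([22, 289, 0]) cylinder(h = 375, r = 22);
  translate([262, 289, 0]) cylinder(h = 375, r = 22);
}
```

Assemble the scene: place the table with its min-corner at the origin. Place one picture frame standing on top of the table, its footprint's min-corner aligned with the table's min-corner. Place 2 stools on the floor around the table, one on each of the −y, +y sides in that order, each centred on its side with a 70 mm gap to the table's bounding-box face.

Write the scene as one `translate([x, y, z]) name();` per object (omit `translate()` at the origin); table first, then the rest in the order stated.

table();
translate([0, 0, 748]) picture_frame();
translate([698, -381, 0]) stool();
translate([698, 769, 0]) stool();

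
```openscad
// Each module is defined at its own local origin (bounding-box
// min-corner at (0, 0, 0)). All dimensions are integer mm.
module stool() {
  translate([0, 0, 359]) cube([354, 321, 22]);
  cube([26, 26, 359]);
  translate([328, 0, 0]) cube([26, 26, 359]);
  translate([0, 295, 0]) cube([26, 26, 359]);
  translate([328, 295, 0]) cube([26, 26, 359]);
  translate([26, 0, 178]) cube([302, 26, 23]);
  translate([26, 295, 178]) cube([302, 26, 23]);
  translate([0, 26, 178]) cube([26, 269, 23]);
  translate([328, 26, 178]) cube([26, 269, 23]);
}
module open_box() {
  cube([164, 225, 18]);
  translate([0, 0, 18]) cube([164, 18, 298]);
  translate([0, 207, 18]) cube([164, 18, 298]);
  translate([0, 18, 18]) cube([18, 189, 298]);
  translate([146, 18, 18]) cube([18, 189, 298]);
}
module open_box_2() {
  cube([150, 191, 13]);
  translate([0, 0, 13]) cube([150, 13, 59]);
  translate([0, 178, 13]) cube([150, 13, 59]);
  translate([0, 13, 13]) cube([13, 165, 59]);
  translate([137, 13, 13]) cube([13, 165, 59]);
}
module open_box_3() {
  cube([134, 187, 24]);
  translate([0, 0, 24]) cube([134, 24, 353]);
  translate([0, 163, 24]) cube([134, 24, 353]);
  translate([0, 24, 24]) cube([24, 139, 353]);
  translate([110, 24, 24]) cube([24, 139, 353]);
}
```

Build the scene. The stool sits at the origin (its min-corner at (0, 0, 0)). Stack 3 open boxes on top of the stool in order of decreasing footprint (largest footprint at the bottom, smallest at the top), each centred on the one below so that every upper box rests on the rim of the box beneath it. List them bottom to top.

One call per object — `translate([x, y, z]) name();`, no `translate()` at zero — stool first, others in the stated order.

stool();
translate([95, 48, 381]) open_box();
translate([102, 65, 697]) open_box_2();
translate([110, 67, 769]) open_box_3();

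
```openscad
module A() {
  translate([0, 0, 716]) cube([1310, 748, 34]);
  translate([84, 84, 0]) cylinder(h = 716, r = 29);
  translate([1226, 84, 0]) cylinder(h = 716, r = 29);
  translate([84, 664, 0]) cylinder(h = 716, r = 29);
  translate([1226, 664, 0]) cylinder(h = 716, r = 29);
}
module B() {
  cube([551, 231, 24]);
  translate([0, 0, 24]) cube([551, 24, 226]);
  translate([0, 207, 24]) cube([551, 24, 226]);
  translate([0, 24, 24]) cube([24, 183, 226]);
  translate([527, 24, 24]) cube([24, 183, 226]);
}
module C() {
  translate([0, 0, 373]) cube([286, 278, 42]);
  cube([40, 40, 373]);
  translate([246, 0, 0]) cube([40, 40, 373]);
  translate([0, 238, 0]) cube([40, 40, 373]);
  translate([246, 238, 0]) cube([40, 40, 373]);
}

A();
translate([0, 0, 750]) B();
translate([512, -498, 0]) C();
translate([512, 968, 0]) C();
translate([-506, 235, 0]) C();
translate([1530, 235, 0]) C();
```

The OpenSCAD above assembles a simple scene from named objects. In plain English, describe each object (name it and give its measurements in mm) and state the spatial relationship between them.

A is a table: top 1310 mm (x) × 748 mm (y), 34 mm thick, upper face at z = 750 mm, on four round legs of 58 mm diameter, each leg's bounding box inset 55 mm from the nearest pair of top edges, running from z = 0 to the bottom of the top.

B is an open-topped rectangular box: outside dimensions 551×231×250 mm, with a uniform wall and base thickness of 24 mm. The base is a full 551×231 slab on the floor; four walls sit on top of the base. The front and back walls (the −y and +y sides) span the full width; the two side walls fit between them.

C is a simple wooden stool: a rectangular seat 286 mm (x) by 278 mm (y), 42 mm thick, top face at z = 415 mm, on four square legs, each 40×40 mm in cross-section. The legs rest on z = 0, each flush with a corner of the seat.

The open box is on top of the table. Four stools sit around the table at the −y, +y, −x, +x sides.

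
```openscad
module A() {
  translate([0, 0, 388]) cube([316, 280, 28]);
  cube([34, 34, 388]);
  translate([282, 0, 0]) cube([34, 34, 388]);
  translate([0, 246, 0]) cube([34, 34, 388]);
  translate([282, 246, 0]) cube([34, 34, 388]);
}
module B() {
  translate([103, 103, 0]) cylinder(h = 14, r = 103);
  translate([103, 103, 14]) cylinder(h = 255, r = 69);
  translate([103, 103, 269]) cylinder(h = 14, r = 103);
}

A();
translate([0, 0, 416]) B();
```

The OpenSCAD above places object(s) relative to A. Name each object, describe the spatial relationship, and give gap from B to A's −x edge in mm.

A is a stool. B is a spool. The spool is on top of the stool. The gap from the spool to the stool's −x edge is 0 mm.

The spool's min-x is at 0; the stool's min-x is 0; gap = 0 mm.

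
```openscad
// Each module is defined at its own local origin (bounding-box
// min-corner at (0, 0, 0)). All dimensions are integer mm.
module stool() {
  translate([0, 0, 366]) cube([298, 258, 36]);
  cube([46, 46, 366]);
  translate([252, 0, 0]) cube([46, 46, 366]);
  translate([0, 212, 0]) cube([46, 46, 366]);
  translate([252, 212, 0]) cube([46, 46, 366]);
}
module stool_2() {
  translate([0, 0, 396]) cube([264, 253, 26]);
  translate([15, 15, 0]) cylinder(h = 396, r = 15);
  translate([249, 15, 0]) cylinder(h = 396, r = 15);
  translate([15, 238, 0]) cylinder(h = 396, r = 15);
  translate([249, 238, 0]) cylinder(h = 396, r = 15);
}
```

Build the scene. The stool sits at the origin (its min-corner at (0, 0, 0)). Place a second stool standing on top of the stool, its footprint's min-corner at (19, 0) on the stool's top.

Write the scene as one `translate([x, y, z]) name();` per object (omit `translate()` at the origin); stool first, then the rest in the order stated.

stool();
translate([19, 0, 402]) stool_2();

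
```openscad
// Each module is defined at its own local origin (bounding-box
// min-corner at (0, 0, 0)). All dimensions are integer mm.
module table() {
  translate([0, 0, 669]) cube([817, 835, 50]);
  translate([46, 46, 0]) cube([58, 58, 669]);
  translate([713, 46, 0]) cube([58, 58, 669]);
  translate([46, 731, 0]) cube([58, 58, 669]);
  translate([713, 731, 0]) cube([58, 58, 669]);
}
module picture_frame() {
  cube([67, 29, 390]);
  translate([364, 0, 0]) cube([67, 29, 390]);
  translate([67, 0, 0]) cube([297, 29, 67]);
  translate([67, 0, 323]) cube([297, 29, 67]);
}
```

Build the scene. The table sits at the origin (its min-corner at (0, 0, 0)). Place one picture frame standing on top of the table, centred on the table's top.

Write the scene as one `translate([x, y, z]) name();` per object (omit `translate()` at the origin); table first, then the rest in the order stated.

table();
translate([193, 403, 719]) picture_frame();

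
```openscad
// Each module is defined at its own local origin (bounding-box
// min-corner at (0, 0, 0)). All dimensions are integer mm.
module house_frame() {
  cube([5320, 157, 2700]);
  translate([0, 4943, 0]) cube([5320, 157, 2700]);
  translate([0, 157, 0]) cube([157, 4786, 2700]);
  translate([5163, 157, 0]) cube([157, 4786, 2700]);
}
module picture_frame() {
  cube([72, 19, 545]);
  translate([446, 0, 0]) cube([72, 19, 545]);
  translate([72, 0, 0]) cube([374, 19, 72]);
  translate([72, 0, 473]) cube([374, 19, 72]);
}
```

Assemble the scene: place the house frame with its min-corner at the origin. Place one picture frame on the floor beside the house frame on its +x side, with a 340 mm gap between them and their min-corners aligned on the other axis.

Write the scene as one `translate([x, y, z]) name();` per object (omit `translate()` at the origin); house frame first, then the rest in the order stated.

house_frame();
translate([5660, 0, 0]) picture_frame();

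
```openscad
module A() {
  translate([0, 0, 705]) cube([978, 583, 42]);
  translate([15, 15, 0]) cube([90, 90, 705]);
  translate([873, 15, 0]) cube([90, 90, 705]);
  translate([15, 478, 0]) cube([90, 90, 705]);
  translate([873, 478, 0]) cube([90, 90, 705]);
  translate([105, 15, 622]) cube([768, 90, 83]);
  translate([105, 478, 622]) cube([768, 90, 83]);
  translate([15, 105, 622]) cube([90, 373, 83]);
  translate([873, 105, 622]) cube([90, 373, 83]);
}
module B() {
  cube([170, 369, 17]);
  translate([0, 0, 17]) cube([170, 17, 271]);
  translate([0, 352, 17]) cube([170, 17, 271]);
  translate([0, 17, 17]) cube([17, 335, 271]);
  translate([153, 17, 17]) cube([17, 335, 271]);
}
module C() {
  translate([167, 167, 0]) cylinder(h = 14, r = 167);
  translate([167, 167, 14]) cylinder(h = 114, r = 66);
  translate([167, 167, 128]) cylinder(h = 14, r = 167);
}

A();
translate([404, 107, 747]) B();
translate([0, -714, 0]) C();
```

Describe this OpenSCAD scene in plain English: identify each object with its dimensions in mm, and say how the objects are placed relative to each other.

A is a rectangular dining table. The top is 978×583×42 mm with its upper surface at z = 747 mm. It stands on four 90×90 mm square legs, each inset 15 mm from the nearest pair of top edges, running from the floor to the underside of the top. Four apron rails, 90 mm thick and 83 mm tall, run between adjacent legs with their top edges flush with the underside of the top and their outer faces flush with the legs' outer faces.

B is an open-topped rectangular box: outside dimensions 170×369×288 mm, with a uniform wall and base thickness of 17 mm. The base is a full 170×369 slab on the floor; four walls sit on top of the base. The front and back walls (the −y and +y sides) span the full width; the two side walls fit between them.

C is a spool: two coaxial disc flanges of radius 167 mm and thickness 14 mm, joined by a core cylinder of radius 66 mm and height 114 mm. The lower flange rests on z = 0 and the three cylinders share a vertical axis.

The open box is on top of the table, centred. The spool is on the floor beside the table on its −y side.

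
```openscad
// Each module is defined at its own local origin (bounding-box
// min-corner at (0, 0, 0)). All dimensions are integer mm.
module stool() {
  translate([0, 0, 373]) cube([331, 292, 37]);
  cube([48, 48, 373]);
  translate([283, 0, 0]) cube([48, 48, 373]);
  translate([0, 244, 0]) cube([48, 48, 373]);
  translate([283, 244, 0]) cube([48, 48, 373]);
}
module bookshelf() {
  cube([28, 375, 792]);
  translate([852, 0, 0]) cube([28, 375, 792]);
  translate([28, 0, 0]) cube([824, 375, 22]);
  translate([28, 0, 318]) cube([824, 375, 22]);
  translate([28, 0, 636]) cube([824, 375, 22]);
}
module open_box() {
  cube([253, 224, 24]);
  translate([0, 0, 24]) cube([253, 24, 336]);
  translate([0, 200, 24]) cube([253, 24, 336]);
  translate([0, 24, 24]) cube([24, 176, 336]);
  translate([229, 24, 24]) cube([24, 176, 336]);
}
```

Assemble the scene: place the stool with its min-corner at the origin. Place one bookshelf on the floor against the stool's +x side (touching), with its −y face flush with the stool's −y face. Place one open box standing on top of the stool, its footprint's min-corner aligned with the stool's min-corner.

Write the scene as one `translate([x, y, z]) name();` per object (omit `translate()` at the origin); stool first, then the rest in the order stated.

stool();
translate([331, 0, 0]) bookshelf();
translate([0, 0, 410]) open_box();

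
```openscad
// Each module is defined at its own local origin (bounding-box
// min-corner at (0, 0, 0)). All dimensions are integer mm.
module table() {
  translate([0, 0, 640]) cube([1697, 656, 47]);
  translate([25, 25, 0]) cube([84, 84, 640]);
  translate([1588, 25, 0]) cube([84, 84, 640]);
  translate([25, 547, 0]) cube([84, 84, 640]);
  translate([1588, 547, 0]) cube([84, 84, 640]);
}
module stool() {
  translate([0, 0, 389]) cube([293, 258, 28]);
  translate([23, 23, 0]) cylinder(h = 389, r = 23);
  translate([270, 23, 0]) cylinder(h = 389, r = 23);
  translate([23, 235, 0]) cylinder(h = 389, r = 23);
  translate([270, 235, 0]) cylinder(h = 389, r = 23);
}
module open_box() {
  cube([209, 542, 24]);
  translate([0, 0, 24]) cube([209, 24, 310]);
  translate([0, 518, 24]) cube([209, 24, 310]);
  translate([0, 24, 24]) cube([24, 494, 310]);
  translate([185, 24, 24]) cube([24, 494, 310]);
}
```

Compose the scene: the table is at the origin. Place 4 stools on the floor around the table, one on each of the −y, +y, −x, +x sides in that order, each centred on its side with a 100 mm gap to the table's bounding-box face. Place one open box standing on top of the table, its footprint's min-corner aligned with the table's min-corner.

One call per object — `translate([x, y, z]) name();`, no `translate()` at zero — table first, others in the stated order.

table();
translate([702, -358, 0]) stool();
translate([702, 756, 0]) stool();
translate([-393, 199, 0]) stool();
translate([1797, 199, 0]) stool();
translate([0, 0, 687]) open_box();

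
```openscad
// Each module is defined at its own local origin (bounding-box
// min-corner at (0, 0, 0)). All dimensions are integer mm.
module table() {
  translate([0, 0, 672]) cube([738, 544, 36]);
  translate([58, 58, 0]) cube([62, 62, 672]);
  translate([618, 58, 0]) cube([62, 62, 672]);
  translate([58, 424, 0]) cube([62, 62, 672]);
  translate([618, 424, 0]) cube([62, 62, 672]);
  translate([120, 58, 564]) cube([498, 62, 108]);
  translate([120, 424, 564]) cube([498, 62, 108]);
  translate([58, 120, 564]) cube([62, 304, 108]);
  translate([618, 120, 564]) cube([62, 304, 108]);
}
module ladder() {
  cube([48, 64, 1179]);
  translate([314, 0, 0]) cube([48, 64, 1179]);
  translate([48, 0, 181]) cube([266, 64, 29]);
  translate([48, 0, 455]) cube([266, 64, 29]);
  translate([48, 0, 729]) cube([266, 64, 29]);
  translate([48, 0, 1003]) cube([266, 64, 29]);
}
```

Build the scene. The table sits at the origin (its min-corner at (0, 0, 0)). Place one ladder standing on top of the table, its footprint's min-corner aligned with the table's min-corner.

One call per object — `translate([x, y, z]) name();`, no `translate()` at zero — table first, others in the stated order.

table();
translate([0, 0, 708]) ladder();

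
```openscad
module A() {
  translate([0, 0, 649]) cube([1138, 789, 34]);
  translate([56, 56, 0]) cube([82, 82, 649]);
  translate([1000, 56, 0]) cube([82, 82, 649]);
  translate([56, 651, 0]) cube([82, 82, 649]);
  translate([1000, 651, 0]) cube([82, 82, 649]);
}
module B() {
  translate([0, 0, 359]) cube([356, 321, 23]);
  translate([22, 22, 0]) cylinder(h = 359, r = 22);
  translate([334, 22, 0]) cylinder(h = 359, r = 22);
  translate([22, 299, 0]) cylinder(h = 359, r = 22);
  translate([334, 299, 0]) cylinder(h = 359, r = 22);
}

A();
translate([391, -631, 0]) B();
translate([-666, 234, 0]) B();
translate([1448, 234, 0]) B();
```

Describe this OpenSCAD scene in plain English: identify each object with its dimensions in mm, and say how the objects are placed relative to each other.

A is a table with a 1138×789 mm rectangular top, 34 mm thick, top surface at z = 683 mm, supported by four 82×82 mm square legs, each inset 56 mm from the nearest pair of top edges, running from the floor.

B is a four-legged stool. The seat is 356×321 mm, 23 mm thick, top at z = 382 mm. It stands on four round legs, each 44 mm in diameter, from z = 0 to the seat underside, each leg's axis is inset half a diameter from the nearest pair of seat edges (so the leg's bounding box is flush with the corner).

Three stools sit around the table at the −y, −x, +x sides.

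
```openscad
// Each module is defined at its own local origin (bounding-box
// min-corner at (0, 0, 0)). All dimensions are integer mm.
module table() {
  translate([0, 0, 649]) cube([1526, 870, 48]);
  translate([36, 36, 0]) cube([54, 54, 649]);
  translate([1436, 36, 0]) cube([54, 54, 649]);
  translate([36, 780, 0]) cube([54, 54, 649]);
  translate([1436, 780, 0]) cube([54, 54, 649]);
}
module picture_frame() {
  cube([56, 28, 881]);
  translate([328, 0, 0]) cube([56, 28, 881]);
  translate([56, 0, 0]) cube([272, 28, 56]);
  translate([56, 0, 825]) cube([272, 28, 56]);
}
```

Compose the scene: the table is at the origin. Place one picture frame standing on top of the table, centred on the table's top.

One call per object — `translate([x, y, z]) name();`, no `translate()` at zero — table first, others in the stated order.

table();
translate([571, 421, 697]) picture_frame();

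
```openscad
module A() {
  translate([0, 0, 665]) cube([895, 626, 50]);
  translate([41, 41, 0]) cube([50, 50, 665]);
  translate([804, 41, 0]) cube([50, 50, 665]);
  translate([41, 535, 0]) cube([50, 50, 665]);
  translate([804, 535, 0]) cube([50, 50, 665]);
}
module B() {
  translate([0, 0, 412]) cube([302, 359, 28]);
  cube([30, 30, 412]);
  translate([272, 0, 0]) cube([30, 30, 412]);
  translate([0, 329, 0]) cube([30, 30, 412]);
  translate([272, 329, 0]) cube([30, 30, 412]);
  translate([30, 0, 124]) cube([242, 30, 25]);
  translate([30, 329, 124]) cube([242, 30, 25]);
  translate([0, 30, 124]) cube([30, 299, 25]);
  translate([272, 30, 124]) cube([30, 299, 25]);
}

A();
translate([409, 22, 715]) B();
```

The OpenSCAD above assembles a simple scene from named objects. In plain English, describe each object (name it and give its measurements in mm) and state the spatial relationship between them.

A is a table with a 895×626 mm rectangular top, 50 mm thick, top surface at z = 715 mm, supported by four 50×50 mm square legs, each inset 41 mm from the nearest pair of top edges, running from the floor.

B is a simple wooden stool: a rectangular seat 302 mm (x) by 359 mm (y), 28 mm thick, top face at z = 440 mm, on four square legs, each 30×30 mm in cross-section. The legs rest on z = 0, each flush with a corner of the seat. Four stretchers, 30 mm wide and 25 mm tall, connect adjacent legs with their undersides at z = 124 mm, each running between the inner faces of the legs it joins and aligned with the legs' outer faces on the other axis.

The stool is on top of the table.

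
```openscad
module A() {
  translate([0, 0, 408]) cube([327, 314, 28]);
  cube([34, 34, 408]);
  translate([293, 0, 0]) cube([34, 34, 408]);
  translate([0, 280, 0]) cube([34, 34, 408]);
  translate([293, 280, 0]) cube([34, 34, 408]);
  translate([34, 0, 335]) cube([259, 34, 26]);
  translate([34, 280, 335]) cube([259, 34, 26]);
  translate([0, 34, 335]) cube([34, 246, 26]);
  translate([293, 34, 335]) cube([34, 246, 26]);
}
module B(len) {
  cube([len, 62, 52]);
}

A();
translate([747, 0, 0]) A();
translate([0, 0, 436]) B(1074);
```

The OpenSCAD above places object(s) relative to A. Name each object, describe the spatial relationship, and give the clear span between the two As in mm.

A is a stool. B is a beam. A beam spans the tops of two stools. The clear span between the two stools is 420 mm.

Second stool starts at x = 747; first ends at x = 327; clear span = 747 − 327 = 420 mm.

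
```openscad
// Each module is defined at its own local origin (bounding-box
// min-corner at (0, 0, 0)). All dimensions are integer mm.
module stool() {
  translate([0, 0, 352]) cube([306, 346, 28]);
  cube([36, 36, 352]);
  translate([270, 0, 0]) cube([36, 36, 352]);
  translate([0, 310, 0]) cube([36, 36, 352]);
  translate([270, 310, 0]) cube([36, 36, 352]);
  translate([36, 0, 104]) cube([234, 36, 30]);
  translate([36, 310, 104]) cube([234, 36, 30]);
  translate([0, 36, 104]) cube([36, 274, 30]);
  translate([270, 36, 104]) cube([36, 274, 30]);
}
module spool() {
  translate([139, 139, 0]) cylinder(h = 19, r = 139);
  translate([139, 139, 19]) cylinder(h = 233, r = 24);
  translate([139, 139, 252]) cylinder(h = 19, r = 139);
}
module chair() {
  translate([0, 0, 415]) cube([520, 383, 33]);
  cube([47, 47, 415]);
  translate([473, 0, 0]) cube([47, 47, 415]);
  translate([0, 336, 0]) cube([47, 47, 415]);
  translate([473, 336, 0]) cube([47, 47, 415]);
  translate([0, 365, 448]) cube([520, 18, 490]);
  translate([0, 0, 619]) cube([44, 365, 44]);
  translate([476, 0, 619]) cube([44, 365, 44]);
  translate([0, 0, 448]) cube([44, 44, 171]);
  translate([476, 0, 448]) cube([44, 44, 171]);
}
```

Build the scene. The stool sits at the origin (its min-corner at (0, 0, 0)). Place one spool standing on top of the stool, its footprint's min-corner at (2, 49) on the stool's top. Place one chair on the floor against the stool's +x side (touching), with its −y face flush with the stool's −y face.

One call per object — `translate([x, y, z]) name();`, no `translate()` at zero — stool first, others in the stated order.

stool();
translate([2, 49, 380]) spool();
translate([306, 0, 0]) chair();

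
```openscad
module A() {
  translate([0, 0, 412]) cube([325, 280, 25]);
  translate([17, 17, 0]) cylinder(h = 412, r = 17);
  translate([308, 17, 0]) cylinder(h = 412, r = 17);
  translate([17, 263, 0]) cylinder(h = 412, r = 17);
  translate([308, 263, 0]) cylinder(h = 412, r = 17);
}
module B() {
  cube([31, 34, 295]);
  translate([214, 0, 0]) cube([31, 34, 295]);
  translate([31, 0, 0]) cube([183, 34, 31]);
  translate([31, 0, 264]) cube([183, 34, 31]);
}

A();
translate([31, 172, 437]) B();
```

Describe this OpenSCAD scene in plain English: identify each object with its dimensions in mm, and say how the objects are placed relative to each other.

A is a four-legged stool. The seat is 325×280 mm, 25 mm thick, top at z = 437 mm. It stands on four round legs, each 34 mm in diameter, from z = 0 to the seat underside, each leg's axis is inset half a diameter from the nearest pair of seat edges (so the leg's bounding box is flush with the corner).

B is a rectangular picture frame lying in the x–z plane (depth along y). The opening is 183 mm wide (x) by 233 mm tall (z), surrounded by a border 31 mm wide on all four sides. The frame is 34 mm deep and is made of two full-height vertical stiles with two horizontal rails fitted between them.

The picture frame is on top of the stool.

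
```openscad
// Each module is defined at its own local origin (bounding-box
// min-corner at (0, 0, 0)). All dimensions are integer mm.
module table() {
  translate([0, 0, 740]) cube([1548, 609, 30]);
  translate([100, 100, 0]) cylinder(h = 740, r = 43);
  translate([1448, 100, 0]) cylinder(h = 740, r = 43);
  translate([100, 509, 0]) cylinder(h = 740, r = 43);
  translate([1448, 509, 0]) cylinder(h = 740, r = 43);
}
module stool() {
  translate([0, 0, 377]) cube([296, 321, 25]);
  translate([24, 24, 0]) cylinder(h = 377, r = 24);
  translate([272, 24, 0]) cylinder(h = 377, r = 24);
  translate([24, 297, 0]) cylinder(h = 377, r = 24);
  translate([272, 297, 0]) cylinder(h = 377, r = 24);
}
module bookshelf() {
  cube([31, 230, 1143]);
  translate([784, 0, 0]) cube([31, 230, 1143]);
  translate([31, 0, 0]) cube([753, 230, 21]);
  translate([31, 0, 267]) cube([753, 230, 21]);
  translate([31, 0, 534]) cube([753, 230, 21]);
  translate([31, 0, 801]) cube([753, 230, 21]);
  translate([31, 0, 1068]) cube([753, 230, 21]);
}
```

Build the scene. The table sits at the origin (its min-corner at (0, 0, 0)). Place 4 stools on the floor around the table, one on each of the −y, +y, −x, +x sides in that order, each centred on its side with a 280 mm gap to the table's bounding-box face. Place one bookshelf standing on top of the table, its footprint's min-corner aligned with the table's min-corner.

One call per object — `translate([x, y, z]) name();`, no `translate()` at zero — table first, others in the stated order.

table();
translate([626, -601, 0]) stool();
translate([626, 889, 0]) stool();
translate([-576, 144, 0]) stool();
translate([1828, 144, 0]) stool();
translate([0, 0, 770]) bookshelf();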